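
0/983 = 0  =  0.00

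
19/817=1/43 = 0.02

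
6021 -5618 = 403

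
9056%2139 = 500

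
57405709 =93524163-36118454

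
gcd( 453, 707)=1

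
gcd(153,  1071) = 153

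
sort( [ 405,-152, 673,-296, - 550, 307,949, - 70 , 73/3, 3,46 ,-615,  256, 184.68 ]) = [ - 615, - 550 , - 296, - 152, - 70 , 3, 73/3,  46, 184.68,256,307,  405, 673,949] 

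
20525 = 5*4105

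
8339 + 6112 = 14451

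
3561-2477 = 1084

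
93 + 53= 146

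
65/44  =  65/44= 1.48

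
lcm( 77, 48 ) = 3696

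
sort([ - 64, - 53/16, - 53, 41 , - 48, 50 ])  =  [  -  64, - 53 , - 48, - 53/16, 41, 50 ] 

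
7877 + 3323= 11200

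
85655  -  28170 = 57485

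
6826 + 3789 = 10615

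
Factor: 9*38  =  342 = 2^1*3^2*19^1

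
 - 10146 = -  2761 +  - 7385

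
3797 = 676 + 3121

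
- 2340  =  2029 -4369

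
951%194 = 175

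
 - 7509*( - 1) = 7509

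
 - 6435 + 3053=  - 3382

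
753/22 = 753/22   =  34.23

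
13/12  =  13/12 = 1.08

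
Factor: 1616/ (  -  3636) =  - 2^2 * 3^( - 2) = - 4/9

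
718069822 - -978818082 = 1696887904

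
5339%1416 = 1091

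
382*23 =8786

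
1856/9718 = 928/4859=0.19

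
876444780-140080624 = 736364156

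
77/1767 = 77/1767 = 0.04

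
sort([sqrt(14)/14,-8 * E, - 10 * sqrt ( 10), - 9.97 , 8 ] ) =[-10*sqrt (10 ),- 8*E, - 9.97, sqrt(14 ) /14,8]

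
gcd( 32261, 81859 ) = 1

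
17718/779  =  17718/779 = 22.74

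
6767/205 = 33+2/205 = 33.01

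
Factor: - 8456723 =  - 11^1*768793^1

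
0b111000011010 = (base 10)3610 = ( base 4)320122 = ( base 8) 7032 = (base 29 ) 48E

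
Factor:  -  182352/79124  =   - 2^2*3^1*29^1*151^ ( - 1 ) =- 348/151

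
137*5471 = 749527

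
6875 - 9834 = -2959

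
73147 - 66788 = 6359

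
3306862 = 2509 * 1318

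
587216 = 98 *5992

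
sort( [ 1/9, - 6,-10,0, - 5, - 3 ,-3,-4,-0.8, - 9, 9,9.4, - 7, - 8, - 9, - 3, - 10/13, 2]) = [ - 10,-9, - 9, - 8, - 7,-6, - 5 , - 4, - 3, - 3, - 3, - 0.8, - 10/13,0,  1/9, 2, 9,9.4 ] 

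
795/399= 1 + 132/133 = 1.99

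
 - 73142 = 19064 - 92206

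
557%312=245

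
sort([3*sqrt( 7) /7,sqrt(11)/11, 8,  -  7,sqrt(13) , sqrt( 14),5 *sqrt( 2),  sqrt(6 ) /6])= [ - 7,sqrt (11) /11 , sqrt(6) /6,3*sqrt( 7)/7, sqrt( 13 ),sqrt( 14 ) , 5*sqrt ( 2 ),8 ] 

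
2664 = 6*444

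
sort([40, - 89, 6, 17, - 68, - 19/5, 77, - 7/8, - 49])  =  [ - 89 , - 68, - 49,-19/5, - 7/8 , 6,17,40, 77] 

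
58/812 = 1/14 = 0.07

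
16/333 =16/333 = 0.05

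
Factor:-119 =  - 7^1*17^1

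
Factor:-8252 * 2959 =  -2^2*11^1*269^1*2063^1 = - 24417668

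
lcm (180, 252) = 1260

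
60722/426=142+ 115/213=142.54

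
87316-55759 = 31557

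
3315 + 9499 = 12814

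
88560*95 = 8413200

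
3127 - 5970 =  - 2843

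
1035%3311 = 1035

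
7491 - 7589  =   - 98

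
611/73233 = 611/73233=0.01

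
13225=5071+8154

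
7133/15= 7133/15 =475.53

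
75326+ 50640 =125966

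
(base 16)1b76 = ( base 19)1090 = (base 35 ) 5PU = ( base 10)7030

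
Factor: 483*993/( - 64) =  - 2^(-6) * 3^2*7^1*23^1*331^1 =-479619/64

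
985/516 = 1 + 469/516 = 1.91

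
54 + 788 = 842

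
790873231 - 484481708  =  306391523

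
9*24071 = 216639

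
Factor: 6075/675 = 9 = 3^2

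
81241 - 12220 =69021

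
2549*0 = 0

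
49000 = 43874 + 5126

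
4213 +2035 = 6248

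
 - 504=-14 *36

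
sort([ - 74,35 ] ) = [  -  74,35]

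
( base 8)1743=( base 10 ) 995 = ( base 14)511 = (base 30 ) 135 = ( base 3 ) 1100212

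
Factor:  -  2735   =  -5^1*547^1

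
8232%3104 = 2024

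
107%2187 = 107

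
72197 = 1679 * 43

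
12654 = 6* 2109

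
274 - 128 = 146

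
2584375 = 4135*625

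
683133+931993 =1615126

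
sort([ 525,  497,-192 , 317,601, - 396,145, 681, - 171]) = [  -  396, - 192, - 171 , 145,317, 497 , 525,601,681]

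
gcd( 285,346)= 1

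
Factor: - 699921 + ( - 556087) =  - 1256008 = - 2^3*13^2*929^1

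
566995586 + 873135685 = 1440131271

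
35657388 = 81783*436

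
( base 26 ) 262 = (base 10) 1510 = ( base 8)2746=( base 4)113212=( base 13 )8c2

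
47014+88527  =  135541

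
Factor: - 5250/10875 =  - 2^1*7^1*29^( - 1) = - 14/29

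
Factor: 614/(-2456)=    - 2^(-2) = - 1/4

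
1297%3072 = 1297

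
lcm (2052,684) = 2052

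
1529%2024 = 1529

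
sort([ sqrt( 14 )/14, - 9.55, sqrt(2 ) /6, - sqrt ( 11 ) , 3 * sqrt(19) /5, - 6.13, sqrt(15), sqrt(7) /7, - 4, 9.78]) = [ - 9.55 , - 6.13,- 4 ,-sqrt(11), sqrt(2 ) /6,sqrt (14 ) /14,  sqrt( 7 ) /7, 3 * sqrt( 19)/5, sqrt( 15), 9.78]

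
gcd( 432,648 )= 216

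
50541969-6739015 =43802954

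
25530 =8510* 3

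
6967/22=6967/22 = 316.68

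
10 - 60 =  - 50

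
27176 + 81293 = 108469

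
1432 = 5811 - 4379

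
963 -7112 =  - 6149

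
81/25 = 3+6/25=3.24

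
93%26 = 15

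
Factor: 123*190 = 2^1*3^1*5^1*19^1*41^1 = 23370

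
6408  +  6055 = 12463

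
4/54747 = 4/54747 = 0.00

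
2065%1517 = 548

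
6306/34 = 185 + 8/17 = 185.47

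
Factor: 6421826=2^1 * 307^1*10459^1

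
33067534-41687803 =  - 8620269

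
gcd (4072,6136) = 8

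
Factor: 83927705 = 5^1*16785541^1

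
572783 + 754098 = 1326881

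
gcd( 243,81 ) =81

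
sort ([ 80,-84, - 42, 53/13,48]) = [- 84,-42, 53/13,  48,80] 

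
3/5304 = 1/1768  =  0.00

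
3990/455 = 114/13 = 8.77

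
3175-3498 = -323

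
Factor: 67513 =181^1*373^1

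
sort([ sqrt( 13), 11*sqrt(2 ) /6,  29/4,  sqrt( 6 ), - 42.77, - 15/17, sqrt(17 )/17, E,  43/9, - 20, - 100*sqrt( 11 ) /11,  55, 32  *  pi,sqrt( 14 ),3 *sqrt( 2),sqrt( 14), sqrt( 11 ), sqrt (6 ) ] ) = [ - 42.77, - 100*sqrt (11)/11, - 20, - 15/17,  sqrt(17 ) /17, sqrt( 6), sqrt( 6 ),  11*sqrt( 2 )/6, E,sqrt(11 ),  sqrt (13), sqrt( 14), sqrt( 14 ), 3 * sqrt( 2),43/9, 29/4,55, 32 * pi ] 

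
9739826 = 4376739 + 5363087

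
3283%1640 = 3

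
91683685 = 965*95009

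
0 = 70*0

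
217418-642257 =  - 424839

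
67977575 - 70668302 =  -2690727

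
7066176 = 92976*76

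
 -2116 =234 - 2350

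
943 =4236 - 3293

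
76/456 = 1/6 = 0.17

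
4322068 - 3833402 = 488666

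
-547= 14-561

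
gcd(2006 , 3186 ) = 118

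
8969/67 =8969/67 = 133.87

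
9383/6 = 1563 + 5/6 = 1563.83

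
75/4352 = 75/4352 = 0.02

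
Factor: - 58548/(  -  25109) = 2^2*3^1 * 41^1*211^( - 1)=492/211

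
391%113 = 52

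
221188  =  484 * 457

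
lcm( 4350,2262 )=56550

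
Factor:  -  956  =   - 2^2*239^1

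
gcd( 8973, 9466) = 1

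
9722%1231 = 1105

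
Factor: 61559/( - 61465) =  - 5^(-1)*19^(- 1)*647^ ( - 1 )*61559^1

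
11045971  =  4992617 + 6053354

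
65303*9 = 587727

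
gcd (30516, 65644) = 4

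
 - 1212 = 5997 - 7209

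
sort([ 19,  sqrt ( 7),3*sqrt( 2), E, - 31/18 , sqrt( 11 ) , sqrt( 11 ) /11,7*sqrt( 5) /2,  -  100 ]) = [  -  100,-31/18,sqrt (11) /11,  sqrt( 7), E,  sqrt( 11), 3*sqrt (2),7*sqrt ( 5) /2, 19 ] 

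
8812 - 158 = 8654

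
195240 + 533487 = 728727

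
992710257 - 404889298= 587820959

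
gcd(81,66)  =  3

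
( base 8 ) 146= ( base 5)402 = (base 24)46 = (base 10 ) 102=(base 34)30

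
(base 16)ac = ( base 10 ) 172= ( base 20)8C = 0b10101100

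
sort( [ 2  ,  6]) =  [ 2 , 6 ]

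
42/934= 21/467 = 0.04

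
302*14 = 4228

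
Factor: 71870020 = 2^2* 5^1*3593501^1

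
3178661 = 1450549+1728112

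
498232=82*6076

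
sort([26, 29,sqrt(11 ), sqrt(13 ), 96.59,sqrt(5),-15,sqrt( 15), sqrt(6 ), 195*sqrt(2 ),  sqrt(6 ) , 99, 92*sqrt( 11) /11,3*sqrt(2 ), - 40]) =[ - 40, - 15,sqrt(5),sqrt(6 ),  sqrt( 6 ), sqrt(11),sqrt( 13), sqrt( 15),  3*sqrt(2), 26, 92*sqrt( 11 )/11,  29,  96.59, 99, 195*sqrt(2 ) ]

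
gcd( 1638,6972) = 42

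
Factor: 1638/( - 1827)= - 2^1*13^1*29^( - 1 ) = -26/29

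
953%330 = 293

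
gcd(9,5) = 1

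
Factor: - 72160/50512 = -2^1*5^1*7^( - 1 ) =- 10/7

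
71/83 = 71/83 = 0.86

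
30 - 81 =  - 51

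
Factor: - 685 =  - 5^1*137^1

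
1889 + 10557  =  12446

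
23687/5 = 23687/5 = 4737.40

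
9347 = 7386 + 1961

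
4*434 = 1736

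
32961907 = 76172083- 43210176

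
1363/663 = 2 + 37/663 =2.06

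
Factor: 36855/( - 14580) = -2^( -2) *3^( - 2 )*7^1*13^1 = -91/36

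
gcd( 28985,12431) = 31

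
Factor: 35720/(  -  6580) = -2^1 *7^( - 1) * 19^1 =- 38/7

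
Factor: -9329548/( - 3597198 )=4664774/1798599 = 2^1*3^( - 1 ) * 11^( - 1)*54503^( - 1 )*2332387^1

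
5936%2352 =1232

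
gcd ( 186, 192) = 6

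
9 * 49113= 442017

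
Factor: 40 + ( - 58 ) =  - 2^1 * 3^2= -18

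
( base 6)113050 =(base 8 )23026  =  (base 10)9750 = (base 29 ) bh6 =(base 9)14333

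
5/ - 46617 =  - 1 + 46612/46617=- 0.00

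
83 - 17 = 66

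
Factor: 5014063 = 137^1 * 36599^1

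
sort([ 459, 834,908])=[ 459, 834,908 ] 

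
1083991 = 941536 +142455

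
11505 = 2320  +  9185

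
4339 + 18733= 23072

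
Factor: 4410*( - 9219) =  - 2^1  *  3^3*5^1*7^3*439^1  =  - 40655790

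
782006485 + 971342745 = 1753349230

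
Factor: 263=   263^1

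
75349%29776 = 15797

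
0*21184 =0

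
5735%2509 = 717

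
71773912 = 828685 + 70945227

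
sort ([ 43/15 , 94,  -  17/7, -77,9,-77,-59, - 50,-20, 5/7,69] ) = [ - 77, - 77, - 59, - 50,-20, - 17/7, 5/7, 43/15, 9,69 , 94 ]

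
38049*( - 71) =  - 2701479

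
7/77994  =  1/11142 = 0.00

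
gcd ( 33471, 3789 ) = 9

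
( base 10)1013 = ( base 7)2645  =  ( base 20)2AD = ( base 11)841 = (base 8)1765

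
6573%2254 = 2065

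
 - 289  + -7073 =  -  7362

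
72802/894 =81 + 194/447 = 81.43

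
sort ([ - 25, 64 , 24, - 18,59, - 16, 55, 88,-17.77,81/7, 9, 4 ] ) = [ - 25,  -  18, - 17.77, - 16, 4,9,81/7,  24,  55,59, 64, 88]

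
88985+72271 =161256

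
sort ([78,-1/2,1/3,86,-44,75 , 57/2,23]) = [-44,-1/2,  1/3, 23,57/2,75,78,86] 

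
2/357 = 2/357 = 0.01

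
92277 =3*30759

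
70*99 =6930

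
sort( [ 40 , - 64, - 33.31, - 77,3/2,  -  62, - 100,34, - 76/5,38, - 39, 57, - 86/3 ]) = [  -  100, - 77, - 64,-62, - 39, - 33.31, - 86/3, - 76/5,3/2,34 , 38,40,57]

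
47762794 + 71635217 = 119398011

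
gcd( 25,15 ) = 5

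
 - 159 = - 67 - 92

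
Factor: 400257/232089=3^1*311^1*541^( - 1) = 933/541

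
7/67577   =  7/67577 = 0.00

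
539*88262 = 47573218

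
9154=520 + 8634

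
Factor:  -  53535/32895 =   -  3^( - 1)*17^(  -  1)*83^1 = -83/51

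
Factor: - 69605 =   -  5^1*13921^1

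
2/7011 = 2/7011 = 0.00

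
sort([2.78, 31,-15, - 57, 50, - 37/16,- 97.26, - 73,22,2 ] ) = [-97.26, - 73,-57, - 15, - 37/16,2,2.78,22, 31, 50]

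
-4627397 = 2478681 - 7106078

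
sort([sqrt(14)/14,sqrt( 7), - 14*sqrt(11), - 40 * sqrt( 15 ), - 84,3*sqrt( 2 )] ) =[ - 40  *  sqrt( 15 ), - 84 , - 14*sqrt( 11),sqrt(14)/14,sqrt( 7 ),3 * sqrt( 2 )]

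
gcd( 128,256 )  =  128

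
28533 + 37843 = 66376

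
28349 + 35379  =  63728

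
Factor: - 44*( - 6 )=264 = 2^3*3^1*11^1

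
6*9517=57102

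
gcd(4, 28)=4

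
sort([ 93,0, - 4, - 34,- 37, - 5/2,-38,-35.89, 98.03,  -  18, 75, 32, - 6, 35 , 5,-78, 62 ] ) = [ - 78, - 38, - 37, - 35.89, - 34, - 18, - 6,-4, - 5/2, 0,5, 32, 35,62, 75, 93,  98.03 ] 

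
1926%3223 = 1926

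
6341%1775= 1016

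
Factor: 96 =2^5*3^1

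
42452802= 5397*7866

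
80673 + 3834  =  84507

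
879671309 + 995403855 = 1875075164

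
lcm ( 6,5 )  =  30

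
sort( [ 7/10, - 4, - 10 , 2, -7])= [ - 10, - 7 , - 4,7/10,2]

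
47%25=22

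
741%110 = 81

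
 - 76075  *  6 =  -456450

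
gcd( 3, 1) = 1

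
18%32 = 18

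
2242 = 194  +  2048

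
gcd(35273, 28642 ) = 1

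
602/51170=1/85=0.01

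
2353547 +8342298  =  10695845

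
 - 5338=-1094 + -4244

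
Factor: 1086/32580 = 2^( - 1) * 3^(-1)*5^(-1)  =  1/30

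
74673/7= 74673/7 = 10667.57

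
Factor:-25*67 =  - 5^2*67^1 = - 1675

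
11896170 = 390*30503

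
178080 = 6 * 29680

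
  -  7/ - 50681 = 7/50681 = 0.00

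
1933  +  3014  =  4947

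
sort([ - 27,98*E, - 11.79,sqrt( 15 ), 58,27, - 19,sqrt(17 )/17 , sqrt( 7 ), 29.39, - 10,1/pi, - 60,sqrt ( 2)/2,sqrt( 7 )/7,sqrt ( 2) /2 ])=[ - 60, - 27,-19, - 11.79,  -  10,sqrt( 17 )/17, 1/pi, sqrt(7 )/7, sqrt( 2)/2, sqrt (2)/2 , sqrt( 7), sqrt(15),27,29.39, 58,98 * E ]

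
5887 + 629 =6516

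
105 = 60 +45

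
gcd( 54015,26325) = 195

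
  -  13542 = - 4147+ -9395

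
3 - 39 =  - 36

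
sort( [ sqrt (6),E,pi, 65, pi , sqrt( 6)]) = [ sqrt( 6),sqrt(6) , E, pi, pi, 65]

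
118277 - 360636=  - 242359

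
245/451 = 245/451 =0.54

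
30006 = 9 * 3334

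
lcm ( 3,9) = 9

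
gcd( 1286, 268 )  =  2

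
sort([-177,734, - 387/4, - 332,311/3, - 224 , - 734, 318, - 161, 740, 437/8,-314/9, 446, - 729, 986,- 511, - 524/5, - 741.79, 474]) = [- 741.79,  -  734, -729, - 511,- 332, - 224,-177,  -  161, -524/5, - 387/4, - 314/9, 437/8, 311/3,318, 446, 474,  734, 740, 986]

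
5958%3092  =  2866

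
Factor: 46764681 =3^1*19^1*23^1*35671^1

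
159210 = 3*53070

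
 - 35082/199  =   - 35082/199= - 176.29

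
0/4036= 0=0.00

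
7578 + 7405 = 14983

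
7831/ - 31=-7831/31 =- 252.61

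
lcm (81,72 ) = 648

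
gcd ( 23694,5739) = 3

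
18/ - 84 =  - 3/14 =-0.21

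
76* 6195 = 470820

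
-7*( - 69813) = 488691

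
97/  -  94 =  - 97/94 = -1.03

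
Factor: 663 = 3^1*13^1*17^1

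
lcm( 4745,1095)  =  14235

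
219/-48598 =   -  219/48598 =- 0.00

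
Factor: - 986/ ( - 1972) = 1/2=2^( - 1) 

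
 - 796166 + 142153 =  - 654013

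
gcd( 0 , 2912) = 2912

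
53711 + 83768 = 137479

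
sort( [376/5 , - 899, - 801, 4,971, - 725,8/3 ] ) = [ - 899, - 801, - 725, 8/3, 4,376/5, 971] 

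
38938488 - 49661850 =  - 10723362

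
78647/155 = 2537/5 = 507.40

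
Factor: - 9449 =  - 11^1*859^1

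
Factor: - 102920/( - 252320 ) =31/76 = 2^( - 2)*19^( - 1) * 31^1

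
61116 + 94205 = 155321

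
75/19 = 3 + 18/19=3.95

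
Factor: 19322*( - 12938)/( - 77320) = 2^( - 1)*5^( - 1)*1933^( - 1)*6469^1*9661^1 = 62497009/19330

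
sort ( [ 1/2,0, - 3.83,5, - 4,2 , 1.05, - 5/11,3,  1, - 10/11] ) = [- 4 ,  -  3.83,-10/11, - 5/11,0,1/2 , 1, 1.05, 2 , 3,5]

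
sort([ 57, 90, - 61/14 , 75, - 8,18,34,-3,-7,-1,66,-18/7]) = [-8,  -  7,-61/14 ,-3, - 18/7, -1, 18,34, 57,66, 75, 90 ] 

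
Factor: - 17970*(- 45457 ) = 2^1*3^1*5^1*131^1*347^1*599^1=816862290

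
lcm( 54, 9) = 54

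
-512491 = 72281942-72794433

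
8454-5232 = 3222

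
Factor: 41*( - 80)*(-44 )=144320 =2^6*5^1*11^1*41^1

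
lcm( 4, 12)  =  12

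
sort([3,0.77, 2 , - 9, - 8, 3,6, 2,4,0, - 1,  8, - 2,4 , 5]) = [ - 9 , - 8, - 2 , - 1,0,0.77,2, 2 , 3,  3, 4,4 , 5,6, 8]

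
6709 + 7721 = 14430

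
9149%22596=9149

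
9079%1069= 527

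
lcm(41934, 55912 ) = 167736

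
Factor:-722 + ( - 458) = -1180 = - 2^2*5^1*59^1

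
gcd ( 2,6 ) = 2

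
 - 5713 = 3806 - 9519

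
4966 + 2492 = 7458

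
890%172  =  30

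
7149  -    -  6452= 13601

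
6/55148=3/27574  =  0.00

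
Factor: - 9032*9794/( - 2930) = 2^3*5^( - 1)*59^1*83^1 * 293^( - 1)*1129^1 = 44229704/1465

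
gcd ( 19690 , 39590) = 10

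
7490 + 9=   7499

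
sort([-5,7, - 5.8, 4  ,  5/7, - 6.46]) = [ - 6.46 ,  -  5.8,-5,  5/7,4,7]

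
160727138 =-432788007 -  - 593515145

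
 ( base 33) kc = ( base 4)22200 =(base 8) 1240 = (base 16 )2A0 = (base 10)672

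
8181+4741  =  12922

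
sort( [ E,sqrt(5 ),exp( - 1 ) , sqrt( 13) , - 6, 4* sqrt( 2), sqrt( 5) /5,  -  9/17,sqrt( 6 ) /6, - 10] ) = [ - 10, - 6 , - 9/17, exp(-1),  sqrt( 6)/6, sqrt( 5 ) /5, sqrt(5 ),  E, sqrt( 13), 4 * sqrt( 2 )]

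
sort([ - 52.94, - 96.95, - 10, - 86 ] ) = [ - 96.95 ,-86, - 52.94 , - 10] 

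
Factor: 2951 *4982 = 14701882 = 2^1* 13^1*47^1 * 53^1*227^1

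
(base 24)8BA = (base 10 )4882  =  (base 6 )34334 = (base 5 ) 124012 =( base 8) 11422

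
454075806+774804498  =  1228880304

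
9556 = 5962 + 3594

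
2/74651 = 2/74651 = 0.00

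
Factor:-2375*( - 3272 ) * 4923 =2^3*3^2*5^3 * 19^1*409^1*547^1= 38256633000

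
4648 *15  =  69720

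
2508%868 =772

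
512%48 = 32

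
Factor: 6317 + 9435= 2^3 * 11^1*179^1 = 15752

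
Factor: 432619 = 11^1  *  67^1 * 587^1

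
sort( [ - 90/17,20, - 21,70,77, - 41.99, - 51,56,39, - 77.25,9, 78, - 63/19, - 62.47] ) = [ - 77.25, - 62.47,-51,  -  41.99, - 21, -90/17, -63/19, 9, 20,39, 56,70, 77,  78 ] 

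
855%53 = 7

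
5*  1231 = 6155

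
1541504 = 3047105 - 1505601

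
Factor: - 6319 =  - 71^1 * 89^1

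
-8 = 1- 9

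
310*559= 173290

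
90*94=8460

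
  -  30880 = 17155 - 48035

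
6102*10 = 61020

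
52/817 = 52/817 = 0.06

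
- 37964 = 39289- 77253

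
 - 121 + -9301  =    -  9422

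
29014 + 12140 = 41154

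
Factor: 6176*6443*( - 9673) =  - 2^5*17^2*193^1*379^1*569^1  =  - 384907706464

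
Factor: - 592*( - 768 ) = 454656=2^12 *3^1 * 37^1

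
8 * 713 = 5704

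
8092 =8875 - 783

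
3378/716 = 4+257/358 = 4.72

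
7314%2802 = 1710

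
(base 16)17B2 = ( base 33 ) 5IR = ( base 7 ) 23454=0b1011110110010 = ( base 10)6066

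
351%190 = 161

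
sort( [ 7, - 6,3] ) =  [ - 6, 3,7] 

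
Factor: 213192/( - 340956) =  - 2^1 * 3^1*11^(-1 )*41^( - 1)*47^1=- 282/451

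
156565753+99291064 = 255856817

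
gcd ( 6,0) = 6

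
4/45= 4/45   =  0.09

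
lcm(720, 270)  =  2160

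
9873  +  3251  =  13124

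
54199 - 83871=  - 29672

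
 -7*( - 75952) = 531664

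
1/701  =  1/701= 0.00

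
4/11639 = 4/11639 = 0.00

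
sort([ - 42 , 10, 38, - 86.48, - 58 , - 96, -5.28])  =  [-96 , - 86.48, - 58, - 42, - 5.28,10,38 ] 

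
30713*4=122852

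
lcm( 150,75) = 150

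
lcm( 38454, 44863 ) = 269178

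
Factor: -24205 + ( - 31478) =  - 55683 = -3^2*23^1* 269^1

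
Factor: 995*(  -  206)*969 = - 198615930 =- 2^1* 3^1*5^1*17^1*19^1*103^1 * 199^1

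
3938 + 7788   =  11726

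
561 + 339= 900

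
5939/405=14 + 269/405 = 14.66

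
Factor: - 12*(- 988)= 2^4*3^1*13^1*19^1   =  11856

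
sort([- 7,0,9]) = [ - 7,0, 9]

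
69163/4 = 17290 + 3/4  =  17290.75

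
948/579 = 316/193=1.64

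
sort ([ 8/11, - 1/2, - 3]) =[ - 3, - 1/2,8/11 ]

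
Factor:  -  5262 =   -  2^1*3^1*877^1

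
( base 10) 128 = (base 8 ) 200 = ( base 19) 6e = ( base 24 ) 58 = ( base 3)11202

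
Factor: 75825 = 3^2 * 5^2*337^1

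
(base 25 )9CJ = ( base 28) 7G8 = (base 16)1738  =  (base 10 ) 5944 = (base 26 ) 8kg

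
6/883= 6/883 = 0.01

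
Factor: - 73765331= - 1103^1 * 66877^1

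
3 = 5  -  2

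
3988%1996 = 1992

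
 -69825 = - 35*1995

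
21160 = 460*46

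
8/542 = 4/271= 0.01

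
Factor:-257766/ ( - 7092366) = 42961/1182061= 17^ (  -  1)*31^(-1)*2243^( - 1)*42961^1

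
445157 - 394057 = 51100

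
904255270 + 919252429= 1823507699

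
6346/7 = 6346/7 = 906.57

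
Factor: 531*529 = 280899 = 3^2*23^2*59^1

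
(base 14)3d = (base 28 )1r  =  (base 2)110111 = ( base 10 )55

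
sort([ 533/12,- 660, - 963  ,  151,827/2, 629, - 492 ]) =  [ - 963 ,-660,-492 , 533/12,151, 827/2 , 629]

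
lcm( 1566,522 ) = 1566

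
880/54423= 880/54423 = 0.02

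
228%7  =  4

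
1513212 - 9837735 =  - 8324523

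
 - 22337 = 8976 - 31313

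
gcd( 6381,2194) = 1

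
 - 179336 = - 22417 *8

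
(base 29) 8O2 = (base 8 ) 16402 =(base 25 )BM1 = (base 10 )7426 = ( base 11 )5641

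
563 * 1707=961041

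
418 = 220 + 198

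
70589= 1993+68596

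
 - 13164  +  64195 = 51031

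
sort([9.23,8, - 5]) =[ - 5, 8, 9.23]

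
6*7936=47616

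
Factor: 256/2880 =2^2*3^(  -  2) * 5^( - 1) = 4/45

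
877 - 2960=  - 2083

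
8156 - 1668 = 6488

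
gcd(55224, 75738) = 78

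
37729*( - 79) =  - 2980591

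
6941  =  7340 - 399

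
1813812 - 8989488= - 7175676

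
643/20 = 643/20 =32.15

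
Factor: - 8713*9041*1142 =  - 89960174086 = - 2^1*571^1*8713^1*9041^1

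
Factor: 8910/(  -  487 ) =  - 2^1*3^4*5^1*11^1*487^(-1)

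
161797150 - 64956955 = 96840195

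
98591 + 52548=151139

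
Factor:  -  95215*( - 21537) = 2050645455 = 3^2*5^1*137^1*139^1*2393^1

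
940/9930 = 94/993 =0.09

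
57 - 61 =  - 4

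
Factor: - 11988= - 2^2* 3^4*37^1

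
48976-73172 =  - 24196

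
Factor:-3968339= -3968339^1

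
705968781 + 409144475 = 1115113256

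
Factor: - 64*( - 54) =3456= 2^7*3^3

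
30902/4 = 15451/2 = 7725.50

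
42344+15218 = 57562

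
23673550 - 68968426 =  - 45294876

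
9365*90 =842850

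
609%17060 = 609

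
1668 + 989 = 2657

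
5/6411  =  5/6411 =0.00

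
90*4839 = 435510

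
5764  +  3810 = 9574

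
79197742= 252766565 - 173568823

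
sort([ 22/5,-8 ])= [ - 8,  22/5 ]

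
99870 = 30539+69331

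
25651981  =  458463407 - 432811426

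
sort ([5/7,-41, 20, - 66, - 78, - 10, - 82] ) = [ - 82, - 78, - 66, -41, - 10,5/7,20]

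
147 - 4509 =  - 4362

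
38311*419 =16052309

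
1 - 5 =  - 4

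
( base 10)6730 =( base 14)264a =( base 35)5HA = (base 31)703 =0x1A4A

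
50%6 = 2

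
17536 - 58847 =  - 41311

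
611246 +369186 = 980432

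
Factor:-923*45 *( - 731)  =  30362085=3^2*5^1*13^1 * 17^1*43^1 * 71^1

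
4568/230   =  19+99/115 =19.86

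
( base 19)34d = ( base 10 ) 1172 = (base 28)1DO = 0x494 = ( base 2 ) 10010010100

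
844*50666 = 42762104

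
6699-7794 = -1095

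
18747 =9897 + 8850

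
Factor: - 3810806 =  - 2^1*53^1*35951^1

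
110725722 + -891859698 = - 781133976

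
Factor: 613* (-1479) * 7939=-3^1*17^2*29^1*467^1*613^1 = - 7197711753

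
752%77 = 59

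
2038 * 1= 2038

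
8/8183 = 8/8183= 0.00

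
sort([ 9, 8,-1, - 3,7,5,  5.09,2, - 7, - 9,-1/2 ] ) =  [ - 9,  -  7,-3 ,-1, - 1/2,  2,5, 5.09,7,8, 9]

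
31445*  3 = 94335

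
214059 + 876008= 1090067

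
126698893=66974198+59724695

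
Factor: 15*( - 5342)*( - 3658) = 2^2 *3^1*5^1 * 31^1*59^1 * 2671^1 = 293115540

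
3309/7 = 3309/7 = 472.71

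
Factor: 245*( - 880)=-215600 = -2^4*5^2*7^2*11^1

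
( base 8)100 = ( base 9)71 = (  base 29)26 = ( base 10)64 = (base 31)22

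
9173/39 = 9173/39 = 235.21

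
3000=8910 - 5910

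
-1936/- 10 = 968/5 = 193.60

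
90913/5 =18182 + 3/5 = 18182.60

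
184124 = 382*482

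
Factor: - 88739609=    - 7^1*17^1 * 745711^1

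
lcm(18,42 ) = 126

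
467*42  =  19614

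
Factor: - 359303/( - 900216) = 2^( - 3 )*3^( - 2 )*7^1*12503^( - 1 )*51329^1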